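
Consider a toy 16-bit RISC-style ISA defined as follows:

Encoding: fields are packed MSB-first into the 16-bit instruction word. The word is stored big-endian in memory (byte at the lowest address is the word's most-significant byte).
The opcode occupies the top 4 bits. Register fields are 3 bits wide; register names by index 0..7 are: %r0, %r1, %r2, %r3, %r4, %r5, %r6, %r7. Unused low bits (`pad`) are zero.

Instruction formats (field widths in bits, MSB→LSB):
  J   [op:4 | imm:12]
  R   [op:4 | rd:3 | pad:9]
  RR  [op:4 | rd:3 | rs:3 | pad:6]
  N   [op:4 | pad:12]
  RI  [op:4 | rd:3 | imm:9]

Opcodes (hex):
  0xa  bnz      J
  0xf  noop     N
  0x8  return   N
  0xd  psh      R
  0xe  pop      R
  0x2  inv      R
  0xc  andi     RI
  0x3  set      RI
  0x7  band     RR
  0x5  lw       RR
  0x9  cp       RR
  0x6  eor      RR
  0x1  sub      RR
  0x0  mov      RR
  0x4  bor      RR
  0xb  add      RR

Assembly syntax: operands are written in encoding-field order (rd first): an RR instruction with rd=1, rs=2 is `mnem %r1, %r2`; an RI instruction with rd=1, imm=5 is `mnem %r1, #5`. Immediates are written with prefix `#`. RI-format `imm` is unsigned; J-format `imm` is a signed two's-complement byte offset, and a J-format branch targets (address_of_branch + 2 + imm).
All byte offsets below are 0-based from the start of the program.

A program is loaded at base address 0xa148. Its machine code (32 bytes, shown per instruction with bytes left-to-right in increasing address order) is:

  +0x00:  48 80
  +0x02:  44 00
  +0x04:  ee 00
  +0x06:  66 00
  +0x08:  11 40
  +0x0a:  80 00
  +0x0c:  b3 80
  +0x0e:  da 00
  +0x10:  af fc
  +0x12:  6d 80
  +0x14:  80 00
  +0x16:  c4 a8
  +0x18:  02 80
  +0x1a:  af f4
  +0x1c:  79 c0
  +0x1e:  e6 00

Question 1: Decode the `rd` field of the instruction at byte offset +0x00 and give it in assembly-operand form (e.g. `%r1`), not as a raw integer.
%r4

+0x00: 48 80 ⇒ word 0x4880 (big)
  op=0x4880>>12=0x4 ⇒ bor (RR)
  [11:9] rd=4 = %r4
  [8:6] rs=2 = %r2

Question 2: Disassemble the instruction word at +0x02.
bor %r2, %r0

[02] 44 00 → 0x4400
  top 4b → 0x4 → bor [RR]
  rd@[11:9]=0x2 ⇒ %r2
  rs@[8:6]=0x0 ⇒ %r0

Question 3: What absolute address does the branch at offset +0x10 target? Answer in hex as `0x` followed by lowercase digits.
+0x10: af fc ⇒ word 0xaffc (big)
  op=0xaffc>>12=0xa ⇒ bnz (J)
  [11:0] imm=4092 (s12→-4) = #-4
  target = base 0xa148 + off 0x10 + 2 + imm -4 = 0xa156

0xa156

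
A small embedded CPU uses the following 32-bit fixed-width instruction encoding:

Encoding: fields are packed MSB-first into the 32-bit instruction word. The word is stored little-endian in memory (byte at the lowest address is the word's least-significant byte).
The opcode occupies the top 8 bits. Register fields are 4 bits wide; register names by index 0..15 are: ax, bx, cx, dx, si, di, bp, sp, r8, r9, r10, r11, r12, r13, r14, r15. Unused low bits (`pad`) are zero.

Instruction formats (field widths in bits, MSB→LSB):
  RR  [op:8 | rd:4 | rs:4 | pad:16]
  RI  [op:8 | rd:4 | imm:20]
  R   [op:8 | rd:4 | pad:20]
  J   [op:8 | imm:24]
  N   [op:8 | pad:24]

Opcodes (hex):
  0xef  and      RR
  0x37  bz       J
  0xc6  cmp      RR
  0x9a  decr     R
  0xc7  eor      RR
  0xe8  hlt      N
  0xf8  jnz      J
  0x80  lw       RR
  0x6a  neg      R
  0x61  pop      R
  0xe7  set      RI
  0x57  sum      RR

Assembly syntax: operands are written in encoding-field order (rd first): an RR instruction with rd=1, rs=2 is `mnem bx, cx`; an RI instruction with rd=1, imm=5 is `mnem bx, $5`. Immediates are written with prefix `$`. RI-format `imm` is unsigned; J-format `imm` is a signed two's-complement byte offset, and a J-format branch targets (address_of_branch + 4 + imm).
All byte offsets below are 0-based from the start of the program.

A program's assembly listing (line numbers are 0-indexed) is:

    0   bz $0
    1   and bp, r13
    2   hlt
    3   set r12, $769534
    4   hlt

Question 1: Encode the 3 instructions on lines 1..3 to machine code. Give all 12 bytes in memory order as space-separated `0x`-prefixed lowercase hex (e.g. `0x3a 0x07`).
0x00 0x00 0x6d 0xef 0x00 0x00 0x00 0xe8 0xfe 0xbd 0xcb 0xe7

1. and fields op=0xef:8|rd=6:4|rs=13:4|pad=0:16 → word ef6d0000h → 00 00 6d ef
2. hlt fields op=0xe8:8|pad=0:24 → word e8000000h → 00 00 00 e8
3. set fields op=0xe7:8|rd=12:4|imm=769534:20 → word e7cbbdfeh → fe bd cb e7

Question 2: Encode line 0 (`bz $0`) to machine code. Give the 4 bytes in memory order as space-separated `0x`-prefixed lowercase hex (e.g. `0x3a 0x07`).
line 0 (bz): pack op=0x37:8|imm=0:24 = 0x37000000; little→ 00 00 00 37

0x00 0x00 0x00 0x37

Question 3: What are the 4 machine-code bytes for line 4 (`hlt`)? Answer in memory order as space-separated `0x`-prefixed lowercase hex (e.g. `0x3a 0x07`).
line 4 (hlt): pack op=0xe8:8|pad=0:24 = 0xe8000000; little→ 00 00 00 e8

0x00 0x00 0x00 0xe8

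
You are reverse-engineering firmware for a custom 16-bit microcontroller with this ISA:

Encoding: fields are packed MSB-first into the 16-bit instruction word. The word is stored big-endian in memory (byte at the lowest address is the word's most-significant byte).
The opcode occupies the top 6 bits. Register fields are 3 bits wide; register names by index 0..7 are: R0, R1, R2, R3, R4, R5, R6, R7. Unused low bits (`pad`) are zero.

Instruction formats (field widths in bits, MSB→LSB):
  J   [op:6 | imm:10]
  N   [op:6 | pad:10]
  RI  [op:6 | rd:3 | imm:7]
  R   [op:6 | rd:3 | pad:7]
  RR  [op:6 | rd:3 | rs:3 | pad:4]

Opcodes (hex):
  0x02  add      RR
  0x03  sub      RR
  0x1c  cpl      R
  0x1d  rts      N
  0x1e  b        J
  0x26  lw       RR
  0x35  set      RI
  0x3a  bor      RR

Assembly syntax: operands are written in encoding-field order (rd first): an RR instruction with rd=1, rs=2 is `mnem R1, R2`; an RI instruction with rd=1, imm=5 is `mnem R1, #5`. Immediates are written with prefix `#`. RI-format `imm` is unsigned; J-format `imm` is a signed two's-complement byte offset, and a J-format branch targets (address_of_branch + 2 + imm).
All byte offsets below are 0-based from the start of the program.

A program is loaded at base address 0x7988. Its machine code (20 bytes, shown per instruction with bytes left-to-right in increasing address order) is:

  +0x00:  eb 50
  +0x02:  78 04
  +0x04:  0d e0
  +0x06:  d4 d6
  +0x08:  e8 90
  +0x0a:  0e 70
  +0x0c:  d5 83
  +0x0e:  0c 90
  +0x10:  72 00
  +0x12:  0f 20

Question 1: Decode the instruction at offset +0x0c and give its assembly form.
off 0x0c: read d5 83 as big → 0xd583
  opcode bits[15:10]=0x35: set/RI
  rd@[9:7]=0x3 ⇒ R3
  imm@[6:0]=0x3 ⇒ #3

set R3, #3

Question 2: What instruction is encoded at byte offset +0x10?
cpl R4

+0x10: 72 00 ⇒ word 0x7200 (big)
  op=0x7200>>10=0x1c ⇒ cpl (R)
  [9:7] rd=4 = R4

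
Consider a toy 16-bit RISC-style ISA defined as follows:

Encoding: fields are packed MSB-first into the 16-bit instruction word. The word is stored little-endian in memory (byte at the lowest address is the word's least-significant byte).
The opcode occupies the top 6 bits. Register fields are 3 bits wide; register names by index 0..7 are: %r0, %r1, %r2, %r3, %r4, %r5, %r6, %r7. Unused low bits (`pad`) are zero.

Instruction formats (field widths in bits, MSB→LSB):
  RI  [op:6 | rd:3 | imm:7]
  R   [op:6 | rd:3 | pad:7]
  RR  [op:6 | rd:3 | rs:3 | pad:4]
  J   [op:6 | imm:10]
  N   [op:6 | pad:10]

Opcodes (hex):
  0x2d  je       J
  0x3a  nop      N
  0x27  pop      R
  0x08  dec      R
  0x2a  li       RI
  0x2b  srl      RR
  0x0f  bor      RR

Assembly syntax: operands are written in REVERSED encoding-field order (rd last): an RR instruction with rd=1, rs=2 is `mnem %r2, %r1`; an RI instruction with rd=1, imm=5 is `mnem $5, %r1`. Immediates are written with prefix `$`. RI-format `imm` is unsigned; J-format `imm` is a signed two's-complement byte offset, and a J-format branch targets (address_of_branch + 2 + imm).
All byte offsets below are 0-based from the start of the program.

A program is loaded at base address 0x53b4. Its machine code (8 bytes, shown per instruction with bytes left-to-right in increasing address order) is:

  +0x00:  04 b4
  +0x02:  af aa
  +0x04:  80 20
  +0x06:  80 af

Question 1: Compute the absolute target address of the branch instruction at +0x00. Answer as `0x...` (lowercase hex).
off 0x00: read 04 b4 as little → 0xb404
  op=0xb404>>10=0x2d ⇒ je (J)
  imm@[9:0]=0x4 ⇒ $4
  target = base 0x53b4 + off 0x00 + 2 + imm 4 = 0x53ba

0x53ba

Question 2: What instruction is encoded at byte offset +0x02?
li $47, %r5

off 0x02: read af aa as little → 0xaaaf
  top 6b → 0x2a → li [RI]
  rd@[9:7]=0x5 ⇒ %r5
  imm@[6:0]=0x2f ⇒ $47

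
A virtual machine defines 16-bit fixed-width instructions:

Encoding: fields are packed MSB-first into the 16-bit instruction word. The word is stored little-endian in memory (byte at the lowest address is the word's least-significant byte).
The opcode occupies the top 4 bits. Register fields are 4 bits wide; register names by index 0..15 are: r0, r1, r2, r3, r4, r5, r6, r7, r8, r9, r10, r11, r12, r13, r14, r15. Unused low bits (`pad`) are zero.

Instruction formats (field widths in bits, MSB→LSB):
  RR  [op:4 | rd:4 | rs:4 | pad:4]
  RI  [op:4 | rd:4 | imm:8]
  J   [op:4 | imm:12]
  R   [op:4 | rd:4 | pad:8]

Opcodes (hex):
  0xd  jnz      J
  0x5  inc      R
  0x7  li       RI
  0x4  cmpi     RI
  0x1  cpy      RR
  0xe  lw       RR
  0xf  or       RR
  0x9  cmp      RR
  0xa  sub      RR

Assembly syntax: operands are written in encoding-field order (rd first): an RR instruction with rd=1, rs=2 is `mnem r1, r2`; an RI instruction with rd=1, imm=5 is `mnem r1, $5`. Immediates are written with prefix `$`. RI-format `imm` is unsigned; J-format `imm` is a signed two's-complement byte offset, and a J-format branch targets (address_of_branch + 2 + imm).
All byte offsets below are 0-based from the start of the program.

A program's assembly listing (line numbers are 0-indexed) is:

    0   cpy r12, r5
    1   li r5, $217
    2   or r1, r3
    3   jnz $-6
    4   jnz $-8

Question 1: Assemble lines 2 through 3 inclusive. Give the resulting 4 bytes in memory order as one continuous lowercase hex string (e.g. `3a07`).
line 2 (or): pack op=0xf:4|rd=1:4|rs=3:4|pad=0:4 = 0xf130; little→ 30 f1
line 3 (jnz): pack op=0xd:4|imm=-6:12 = 0xdffa; little→ fa df

30f1fadf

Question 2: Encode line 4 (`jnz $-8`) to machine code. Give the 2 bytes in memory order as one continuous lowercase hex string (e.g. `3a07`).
4. jnz fields op=0xd:4|imm=-8:12 → word dff8h → f8 df

f8df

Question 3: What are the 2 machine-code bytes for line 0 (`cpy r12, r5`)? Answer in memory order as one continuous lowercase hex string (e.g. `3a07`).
501c

L0: cpy op=0x1:4|rd=12:4|rs=5:4|pad=0:4 ⇒ 0x1c50 ⇒ little 50 1c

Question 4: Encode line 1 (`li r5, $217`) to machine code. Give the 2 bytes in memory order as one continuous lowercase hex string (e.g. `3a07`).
1. li fields op=0x7:4|rd=5:4|imm=217:8 → word 75d9h → d9 75

d975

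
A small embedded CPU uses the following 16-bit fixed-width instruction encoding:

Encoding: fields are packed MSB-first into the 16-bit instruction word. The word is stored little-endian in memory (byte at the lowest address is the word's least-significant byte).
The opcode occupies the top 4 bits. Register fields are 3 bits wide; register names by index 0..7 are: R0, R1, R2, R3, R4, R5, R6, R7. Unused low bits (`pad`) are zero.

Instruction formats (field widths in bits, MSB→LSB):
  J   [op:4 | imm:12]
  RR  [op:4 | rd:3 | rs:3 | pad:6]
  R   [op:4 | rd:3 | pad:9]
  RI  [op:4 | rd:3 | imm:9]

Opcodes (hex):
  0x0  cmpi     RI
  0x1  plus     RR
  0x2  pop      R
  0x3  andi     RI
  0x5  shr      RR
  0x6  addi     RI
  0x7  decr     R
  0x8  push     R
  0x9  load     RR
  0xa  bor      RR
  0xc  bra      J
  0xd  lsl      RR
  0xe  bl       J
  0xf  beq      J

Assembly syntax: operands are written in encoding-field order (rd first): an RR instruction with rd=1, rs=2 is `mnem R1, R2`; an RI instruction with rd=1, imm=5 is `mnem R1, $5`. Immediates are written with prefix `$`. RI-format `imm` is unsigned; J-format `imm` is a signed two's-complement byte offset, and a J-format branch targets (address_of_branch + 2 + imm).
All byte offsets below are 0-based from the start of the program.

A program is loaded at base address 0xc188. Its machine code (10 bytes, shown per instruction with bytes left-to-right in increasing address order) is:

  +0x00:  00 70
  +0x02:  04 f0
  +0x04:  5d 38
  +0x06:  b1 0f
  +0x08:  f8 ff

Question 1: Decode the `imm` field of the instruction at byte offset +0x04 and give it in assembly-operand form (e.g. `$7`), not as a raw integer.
$93

[04] 5d 38 → 0x385d
  opcode bits[15:12]=0x3: andi/RI
  rd@[11:9]=0x4 ⇒ R4
  imm@[8:0]=0x5d ⇒ $93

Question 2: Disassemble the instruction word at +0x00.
decr R0

off 0x00: read 00 70 as little → 0x7000
  opcode bits[15:12]=0x7: decr/R
  rd: (w>>9)&0x7=0x0 → R0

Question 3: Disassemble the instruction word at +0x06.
@+06  little-endian(b1 0f) = 0x0fb1
  opcode bits[15:12]=0x0: cmpi/RI
  rd@[11:9]=0x7 ⇒ R7
  imm@[8:0]=0x1b1 ⇒ $433

cmpi R7, $433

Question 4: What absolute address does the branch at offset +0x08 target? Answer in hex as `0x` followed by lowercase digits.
@+08  little-endian(f8 ff) = 0xfff8
  top 4b → 0xf → beq [J]
  imm: (w>>0)&0xfff=0xff8 (s12→-8) → $-8
  target = base 0xc188 + off 0x08 + 2 + imm -8 = 0xc18a

0xc18a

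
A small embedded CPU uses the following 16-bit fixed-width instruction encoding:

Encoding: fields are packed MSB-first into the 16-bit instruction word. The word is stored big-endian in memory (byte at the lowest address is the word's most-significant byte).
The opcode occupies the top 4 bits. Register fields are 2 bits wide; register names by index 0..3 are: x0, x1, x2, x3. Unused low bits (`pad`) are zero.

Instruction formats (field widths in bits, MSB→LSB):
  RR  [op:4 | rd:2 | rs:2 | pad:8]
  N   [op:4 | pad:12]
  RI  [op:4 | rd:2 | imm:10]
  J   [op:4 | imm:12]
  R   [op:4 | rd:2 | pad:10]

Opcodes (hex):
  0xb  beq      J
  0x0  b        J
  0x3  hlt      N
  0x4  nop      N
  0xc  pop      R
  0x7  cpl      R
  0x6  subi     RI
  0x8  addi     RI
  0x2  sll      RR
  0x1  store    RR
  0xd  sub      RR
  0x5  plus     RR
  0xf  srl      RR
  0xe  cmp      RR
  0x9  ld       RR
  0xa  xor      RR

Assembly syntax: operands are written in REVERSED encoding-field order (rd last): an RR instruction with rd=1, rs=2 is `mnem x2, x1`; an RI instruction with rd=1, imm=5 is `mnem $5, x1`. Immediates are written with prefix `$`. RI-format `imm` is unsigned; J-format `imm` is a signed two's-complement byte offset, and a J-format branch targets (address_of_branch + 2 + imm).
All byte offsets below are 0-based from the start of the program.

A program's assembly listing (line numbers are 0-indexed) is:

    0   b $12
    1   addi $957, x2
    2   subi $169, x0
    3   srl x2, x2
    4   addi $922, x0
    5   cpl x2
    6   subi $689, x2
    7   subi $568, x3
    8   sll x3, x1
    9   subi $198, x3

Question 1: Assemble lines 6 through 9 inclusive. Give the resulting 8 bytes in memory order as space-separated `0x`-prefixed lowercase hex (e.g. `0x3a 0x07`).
6. subi fields op=0x6:4|rd=2:2|imm=689:10 → word 6ab1h → 6a b1
7. subi fields op=0x6:4|rd=3:2|imm=568:10 → word 6e38h → 6e 38
8. sll fields op=0x2:4|rd=1:2|rs=3:2|pad=0:8 → word 2700h → 27 00
9. subi fields op=0x6:4|rd=3:2|imm=198:10 → word 6cc6h → 6c c6

0x6a 0xb1 0x6e 0x38 0x27 0x00 0x6c 0xc6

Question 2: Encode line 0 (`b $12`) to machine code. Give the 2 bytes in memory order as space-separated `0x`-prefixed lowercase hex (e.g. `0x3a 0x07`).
line 0 (b): pack op=0x0:4|imm=12:12 = 0x000c; big→ 00 0c

0x00 0x0c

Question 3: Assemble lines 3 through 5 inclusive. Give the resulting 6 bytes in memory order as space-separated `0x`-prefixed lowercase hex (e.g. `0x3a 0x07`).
0xfa 0x00 0x83 0x9a 0x78 0x00

3. srl fields op=0xf:4|rd=2:2|rs=2:2|pad=0:8 → word fa00h → fa 00
4. addi fields op=0x8:4|rd=0:2|imm=922:10 → word 839ah → 83 9a
5. cpl fields op=0x7:4|rd=2:2|pad=0:10 → word 7800h → 78 00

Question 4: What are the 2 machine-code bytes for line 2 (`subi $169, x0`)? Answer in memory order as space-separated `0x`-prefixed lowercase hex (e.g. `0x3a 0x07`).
L2: subi op=0x6:4|rd=0:2|imm=169:10 ⇒ 0x60a9 ⇒ big 60 a9

0x60 0xa9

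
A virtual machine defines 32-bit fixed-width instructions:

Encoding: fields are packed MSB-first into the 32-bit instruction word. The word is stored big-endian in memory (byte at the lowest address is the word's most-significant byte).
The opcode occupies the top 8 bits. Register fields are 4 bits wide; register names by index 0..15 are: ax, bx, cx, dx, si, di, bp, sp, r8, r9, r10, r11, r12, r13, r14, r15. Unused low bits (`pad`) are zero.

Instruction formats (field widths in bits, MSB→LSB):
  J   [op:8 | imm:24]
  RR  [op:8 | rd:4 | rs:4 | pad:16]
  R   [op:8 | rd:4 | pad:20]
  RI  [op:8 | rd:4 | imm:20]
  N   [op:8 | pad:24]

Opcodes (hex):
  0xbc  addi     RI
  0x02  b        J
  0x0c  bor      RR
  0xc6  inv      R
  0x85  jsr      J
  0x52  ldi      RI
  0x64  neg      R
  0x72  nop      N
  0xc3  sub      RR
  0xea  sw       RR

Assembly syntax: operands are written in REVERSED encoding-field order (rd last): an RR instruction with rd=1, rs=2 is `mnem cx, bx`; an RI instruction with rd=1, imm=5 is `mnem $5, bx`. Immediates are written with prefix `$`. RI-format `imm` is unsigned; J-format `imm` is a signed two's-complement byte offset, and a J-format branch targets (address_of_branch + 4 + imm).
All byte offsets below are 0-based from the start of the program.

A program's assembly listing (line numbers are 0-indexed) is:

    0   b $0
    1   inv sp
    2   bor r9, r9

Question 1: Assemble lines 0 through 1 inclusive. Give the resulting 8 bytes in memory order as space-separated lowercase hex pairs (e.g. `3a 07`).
line 0 (b): pack op=0x2:8|imm=0:24 = 0x02000000; big→ 02 00 00 00
line 1 (inv): pack op=0xc6:8|rd=7:4|pad=0:20 = 0xc6700000; big→ c6 70 00 00

02 00 00 00 c6 70 00 00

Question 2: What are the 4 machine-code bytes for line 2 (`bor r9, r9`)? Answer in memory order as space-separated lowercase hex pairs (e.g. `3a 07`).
0c 99 00 00

2. bor fields op=0xc:8|rd=9:4|rs=9:4|pad=0:16 → word 0c990000h → 0c 99 00 00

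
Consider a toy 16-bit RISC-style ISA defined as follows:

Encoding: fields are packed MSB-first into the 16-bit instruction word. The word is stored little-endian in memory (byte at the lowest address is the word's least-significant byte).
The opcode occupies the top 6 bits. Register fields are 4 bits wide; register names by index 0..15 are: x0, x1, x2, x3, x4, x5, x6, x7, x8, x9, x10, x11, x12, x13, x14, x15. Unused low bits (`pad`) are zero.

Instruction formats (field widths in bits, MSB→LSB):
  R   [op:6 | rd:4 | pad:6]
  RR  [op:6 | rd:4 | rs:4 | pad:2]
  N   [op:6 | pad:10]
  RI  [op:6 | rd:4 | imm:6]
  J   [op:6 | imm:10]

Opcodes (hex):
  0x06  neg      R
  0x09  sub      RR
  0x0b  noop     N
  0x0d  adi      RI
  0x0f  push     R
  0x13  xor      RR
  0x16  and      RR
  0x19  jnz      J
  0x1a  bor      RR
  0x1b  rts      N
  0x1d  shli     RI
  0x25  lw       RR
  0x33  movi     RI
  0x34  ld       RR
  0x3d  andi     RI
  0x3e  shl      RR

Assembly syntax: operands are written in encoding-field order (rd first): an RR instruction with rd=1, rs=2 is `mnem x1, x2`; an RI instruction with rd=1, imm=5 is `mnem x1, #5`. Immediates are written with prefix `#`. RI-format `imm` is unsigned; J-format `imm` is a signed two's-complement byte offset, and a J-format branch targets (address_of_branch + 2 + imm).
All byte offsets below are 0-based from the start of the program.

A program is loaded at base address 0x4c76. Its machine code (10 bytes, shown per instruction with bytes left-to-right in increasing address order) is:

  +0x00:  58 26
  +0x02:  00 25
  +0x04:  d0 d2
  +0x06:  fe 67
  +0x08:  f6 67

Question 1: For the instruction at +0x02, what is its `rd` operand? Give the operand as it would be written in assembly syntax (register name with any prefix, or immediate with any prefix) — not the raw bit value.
x4

@+02  little-endian(00 25) = 0x2500
  op=0x2500>>10=0x9 ⇒ sub (RR)
  rd: (w>>6)&0xf=0x4 → x4
  rs: (w>>2)&0xf=0x0 → x0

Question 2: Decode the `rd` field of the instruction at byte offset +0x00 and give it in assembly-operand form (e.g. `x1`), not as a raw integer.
off 0x00: read 58 26 as little → 0x2658
  op=0x2658>>10=0x9 ⇒ sub (RR)
  rd: (w>>6)&0xf=0x9 → x9
  rs: (w>>2)&0xf=0x6 → x6

x9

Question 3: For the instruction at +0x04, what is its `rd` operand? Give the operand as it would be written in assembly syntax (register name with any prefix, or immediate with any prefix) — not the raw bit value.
+0x04: d0 d2 ⇒ word 0xd2d0 (little)
  top 6b → 0x34 → ld [RR]
  rd: (w>>6)&0xf=0xb → x11
  rs: (w>>2)&0xf=0x4 → x4

x11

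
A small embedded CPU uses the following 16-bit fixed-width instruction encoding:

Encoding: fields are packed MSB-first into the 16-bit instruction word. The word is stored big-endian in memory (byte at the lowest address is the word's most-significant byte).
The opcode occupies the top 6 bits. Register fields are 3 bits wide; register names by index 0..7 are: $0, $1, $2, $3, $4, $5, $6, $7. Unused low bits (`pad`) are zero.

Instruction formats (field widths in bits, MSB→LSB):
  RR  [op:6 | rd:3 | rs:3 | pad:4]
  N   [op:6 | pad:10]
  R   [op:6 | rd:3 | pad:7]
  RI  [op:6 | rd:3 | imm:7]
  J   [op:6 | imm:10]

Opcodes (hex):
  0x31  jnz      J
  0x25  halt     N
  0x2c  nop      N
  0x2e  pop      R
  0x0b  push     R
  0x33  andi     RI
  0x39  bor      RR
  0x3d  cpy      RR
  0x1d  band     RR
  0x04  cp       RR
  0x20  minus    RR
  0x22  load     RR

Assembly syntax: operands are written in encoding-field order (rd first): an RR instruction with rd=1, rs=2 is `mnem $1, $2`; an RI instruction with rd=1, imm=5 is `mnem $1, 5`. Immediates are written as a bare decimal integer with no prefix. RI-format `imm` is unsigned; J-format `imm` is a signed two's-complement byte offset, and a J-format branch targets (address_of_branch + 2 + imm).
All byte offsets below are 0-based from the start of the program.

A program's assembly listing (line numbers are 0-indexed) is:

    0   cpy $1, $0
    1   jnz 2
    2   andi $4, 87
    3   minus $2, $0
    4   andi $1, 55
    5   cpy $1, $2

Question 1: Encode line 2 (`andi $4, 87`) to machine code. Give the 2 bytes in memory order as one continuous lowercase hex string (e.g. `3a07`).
ce57

line 2 (andi): pack op=0x33:6|rd=4:3|imm=87:7 = 0xce57; big→ ce 57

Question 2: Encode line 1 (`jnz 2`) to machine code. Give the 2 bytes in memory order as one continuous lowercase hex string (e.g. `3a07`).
1. jnz fields op=0x31:6|imm=2:10 → word c402h → c4 02

c402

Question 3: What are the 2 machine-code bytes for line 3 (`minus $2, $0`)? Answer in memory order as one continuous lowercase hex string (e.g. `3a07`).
8100

line 3 (minus): pack op=0x20:6|rd=2:3|rs=0:3|pad=0:4 = 0x8100; big→ 81 00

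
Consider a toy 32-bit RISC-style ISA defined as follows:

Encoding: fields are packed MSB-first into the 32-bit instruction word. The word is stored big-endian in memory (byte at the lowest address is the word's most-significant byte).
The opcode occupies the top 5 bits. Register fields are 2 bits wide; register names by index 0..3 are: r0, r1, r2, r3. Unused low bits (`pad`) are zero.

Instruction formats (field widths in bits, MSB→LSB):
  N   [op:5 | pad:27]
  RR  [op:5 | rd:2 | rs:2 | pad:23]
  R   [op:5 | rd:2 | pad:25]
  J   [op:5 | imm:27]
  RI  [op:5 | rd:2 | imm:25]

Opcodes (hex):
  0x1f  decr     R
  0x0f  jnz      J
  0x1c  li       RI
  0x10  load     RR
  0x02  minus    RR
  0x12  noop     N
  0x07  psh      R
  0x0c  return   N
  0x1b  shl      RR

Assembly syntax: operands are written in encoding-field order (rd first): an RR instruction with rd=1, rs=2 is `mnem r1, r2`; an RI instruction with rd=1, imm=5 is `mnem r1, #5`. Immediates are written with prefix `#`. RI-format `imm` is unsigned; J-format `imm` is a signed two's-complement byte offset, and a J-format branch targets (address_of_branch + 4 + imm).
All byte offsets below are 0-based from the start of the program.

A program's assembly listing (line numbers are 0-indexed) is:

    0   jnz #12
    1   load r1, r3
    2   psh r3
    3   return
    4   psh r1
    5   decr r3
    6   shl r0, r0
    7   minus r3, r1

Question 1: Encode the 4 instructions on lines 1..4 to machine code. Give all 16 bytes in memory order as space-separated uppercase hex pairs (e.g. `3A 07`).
1. load fields op=0x10:5|rd=1:2|rs=3:2|pad=0:23 → word 83800000h → 83 80 00 00
2. psh fields op=0x7:5|rd=3:2|pad=0:25 → word 3e000000h → 3e 00 00 00
3. return fields op=0xc:5|pad=0:27 → word 60000000h → 60 00 00 00
4. psh fields op=0x7:5|rd=1:2|pad=0:25 → word 3a000000h → 3a 00 00 00

83 80 00 00 3E 00 00 00 60 00 00 00 3A 00 00 00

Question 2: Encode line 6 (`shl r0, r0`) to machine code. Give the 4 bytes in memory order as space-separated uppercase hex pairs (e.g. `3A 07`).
D8 00 00 00

L6: shl op=0x1b:5|rd=0:2|rs=0:2|pad=0:23 ⇒ 0xd8000000 ⇒ big d8 00 00 00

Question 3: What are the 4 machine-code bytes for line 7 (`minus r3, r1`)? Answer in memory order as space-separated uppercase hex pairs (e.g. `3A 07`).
line 7 (minus): pack op=0x2:5|rd=3:2|rs=1:2|pad=0:23 = 0x16800000; big→ 16 80 00 00

16 80 00 00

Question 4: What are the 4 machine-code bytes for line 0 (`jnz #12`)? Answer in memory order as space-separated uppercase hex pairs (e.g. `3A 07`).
0. jnz fields op=0xf:5|imm=12:27 → word 7800000ch → 78 00 00 0c

78 00 00 0C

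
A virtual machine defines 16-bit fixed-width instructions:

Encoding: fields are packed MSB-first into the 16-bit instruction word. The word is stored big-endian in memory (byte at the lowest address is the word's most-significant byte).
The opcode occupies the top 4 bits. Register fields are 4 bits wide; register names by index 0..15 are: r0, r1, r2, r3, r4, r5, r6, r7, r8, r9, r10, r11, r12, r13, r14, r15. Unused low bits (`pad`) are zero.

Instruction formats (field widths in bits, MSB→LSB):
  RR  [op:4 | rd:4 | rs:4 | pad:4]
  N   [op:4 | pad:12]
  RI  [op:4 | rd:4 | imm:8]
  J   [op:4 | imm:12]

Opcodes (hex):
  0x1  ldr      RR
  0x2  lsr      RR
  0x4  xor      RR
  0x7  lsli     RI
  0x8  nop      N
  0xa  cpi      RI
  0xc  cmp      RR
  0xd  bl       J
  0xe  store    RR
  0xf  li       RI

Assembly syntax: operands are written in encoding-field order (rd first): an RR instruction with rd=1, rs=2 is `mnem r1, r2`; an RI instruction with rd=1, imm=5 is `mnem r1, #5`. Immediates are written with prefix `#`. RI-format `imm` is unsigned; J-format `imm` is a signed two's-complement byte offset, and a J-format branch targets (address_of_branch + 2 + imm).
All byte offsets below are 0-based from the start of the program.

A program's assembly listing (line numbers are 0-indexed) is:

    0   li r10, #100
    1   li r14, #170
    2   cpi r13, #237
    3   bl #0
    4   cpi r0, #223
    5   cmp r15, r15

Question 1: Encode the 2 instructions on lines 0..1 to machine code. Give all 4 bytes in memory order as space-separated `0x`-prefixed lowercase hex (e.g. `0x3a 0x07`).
0xfa 0x64 0xfe 0xaa

0. li fields op=0xf:4|rd=10:4|imm=100:8 → word fa64h → fa 64
1. li fields op=0xf:4|rd=14:4|imm=170:8 → word feaah → fe aa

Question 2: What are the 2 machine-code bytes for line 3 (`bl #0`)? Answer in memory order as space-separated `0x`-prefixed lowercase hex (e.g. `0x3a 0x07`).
0xd0 0x00

line 3 (bl): pack op=0xd:4|imm=0:12 = 0xd000; big→ d0 00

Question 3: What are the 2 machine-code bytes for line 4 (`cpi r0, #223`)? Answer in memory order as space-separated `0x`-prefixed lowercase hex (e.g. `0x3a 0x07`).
4. cpi fields op=0xa:4|rd=0:4|imm=223:8 → word a0dfh → a0 df

0xa0 0xdf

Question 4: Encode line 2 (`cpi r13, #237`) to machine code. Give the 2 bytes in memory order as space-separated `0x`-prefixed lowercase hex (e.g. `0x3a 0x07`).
L2: cpi op=0xa:4|rd=13:4|imm=237:8 ⇒ 0xaded ⇒ big ad ed

0xad 0xed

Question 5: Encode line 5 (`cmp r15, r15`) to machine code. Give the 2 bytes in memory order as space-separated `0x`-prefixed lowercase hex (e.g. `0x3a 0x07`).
0xcf 0xf0

line 5 (cmp): pack op=0xc:4|rd=15:4|rs=15:4|pad=0:4 = 0xcff0; big→ cf f0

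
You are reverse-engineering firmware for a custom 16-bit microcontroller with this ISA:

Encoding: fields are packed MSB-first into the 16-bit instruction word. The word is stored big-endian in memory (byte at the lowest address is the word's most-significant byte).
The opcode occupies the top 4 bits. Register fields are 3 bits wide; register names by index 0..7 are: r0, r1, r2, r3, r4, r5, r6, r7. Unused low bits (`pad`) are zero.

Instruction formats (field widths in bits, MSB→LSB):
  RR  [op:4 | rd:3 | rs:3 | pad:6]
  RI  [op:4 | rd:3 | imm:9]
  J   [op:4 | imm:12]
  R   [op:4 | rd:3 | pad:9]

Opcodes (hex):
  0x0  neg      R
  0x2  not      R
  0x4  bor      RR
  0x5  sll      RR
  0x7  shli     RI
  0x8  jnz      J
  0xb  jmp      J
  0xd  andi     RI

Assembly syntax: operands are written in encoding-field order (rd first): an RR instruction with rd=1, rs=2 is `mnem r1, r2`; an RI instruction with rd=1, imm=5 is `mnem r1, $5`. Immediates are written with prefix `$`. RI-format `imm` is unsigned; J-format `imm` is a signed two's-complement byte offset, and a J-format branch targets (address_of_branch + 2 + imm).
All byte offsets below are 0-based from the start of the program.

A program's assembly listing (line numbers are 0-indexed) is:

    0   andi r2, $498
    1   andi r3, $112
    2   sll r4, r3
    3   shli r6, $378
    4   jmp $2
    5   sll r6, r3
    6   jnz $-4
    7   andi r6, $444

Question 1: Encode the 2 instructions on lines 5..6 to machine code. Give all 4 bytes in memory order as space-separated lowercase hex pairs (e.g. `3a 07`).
5c c0 8f fc

5. sll fields op=0x5:4|rd=6:3|rs=3:3|pad=0:6 → word 5cc0h → 5c c0
6. jnz fields op=0x8:4|imm=-4:12 → word 8ffch → 8f fc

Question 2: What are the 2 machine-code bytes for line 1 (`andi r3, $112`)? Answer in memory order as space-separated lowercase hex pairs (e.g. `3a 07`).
d6 70

1. andi fields op=0xd:4|rd=3:3|imm=112:9 → word d670h → d6 70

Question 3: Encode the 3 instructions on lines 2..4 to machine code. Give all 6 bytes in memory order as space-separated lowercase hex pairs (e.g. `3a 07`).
58 c0 7d 7a b0 02

line 2 (sll): pack op=0x5:4|rd=4:3|rs=3:3|pad=0:6 = 0x58c0; big→ 58 c0
line 3 (shli): pack op=0x7:4|rd=6:3|imm=378:9 = 0x7d7a; big→ 7d 7a
line 4 (jmp): pack op=0xb:4|imm=2:12 = 0xb002; big→ b0 02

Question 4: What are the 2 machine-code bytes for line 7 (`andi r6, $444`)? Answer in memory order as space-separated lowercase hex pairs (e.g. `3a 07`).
L7: andi op=0xd:4|rd=6:3|imm=444:9 ⇒ 0xddbc ⇒ big dd bc

dd bc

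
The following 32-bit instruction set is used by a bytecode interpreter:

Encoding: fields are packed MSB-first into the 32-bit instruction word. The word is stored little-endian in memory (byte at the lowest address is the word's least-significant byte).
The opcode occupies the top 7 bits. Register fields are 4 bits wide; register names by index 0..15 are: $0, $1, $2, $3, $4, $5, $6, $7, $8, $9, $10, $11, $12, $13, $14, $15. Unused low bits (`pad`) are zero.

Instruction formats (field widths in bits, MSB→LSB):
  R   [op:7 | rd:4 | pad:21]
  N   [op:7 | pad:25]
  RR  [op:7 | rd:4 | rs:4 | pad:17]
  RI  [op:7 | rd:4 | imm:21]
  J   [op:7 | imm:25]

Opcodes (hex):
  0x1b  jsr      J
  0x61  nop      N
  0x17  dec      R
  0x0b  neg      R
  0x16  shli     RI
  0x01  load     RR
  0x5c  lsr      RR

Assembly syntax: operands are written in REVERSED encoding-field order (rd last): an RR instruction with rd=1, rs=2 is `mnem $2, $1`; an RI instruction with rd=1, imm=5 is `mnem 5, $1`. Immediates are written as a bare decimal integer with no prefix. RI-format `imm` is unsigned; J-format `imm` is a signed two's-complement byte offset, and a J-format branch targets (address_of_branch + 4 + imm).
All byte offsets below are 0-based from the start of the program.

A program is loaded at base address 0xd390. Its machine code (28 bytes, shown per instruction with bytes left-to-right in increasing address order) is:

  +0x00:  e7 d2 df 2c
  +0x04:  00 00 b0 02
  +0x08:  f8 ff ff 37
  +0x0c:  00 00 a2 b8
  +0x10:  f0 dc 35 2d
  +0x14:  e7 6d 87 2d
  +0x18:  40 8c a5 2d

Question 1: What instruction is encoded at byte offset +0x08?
off 0x08: read f8 ff ff 37 as little → 0x37fffff8
  op=0x37fffff8>>25=0x1b ⇒ jsr (J)
  imm@[24:0]=0x1fffff8 (s25→-8) ⇒ -8

jsr -8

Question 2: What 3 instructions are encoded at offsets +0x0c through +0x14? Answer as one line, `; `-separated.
+0x0c: 00 00 a2 b8 ⇒ word 0xb8a20000 (little)
  op=0xb8a20000>>25=0x5c ⇒ lsr (RR)
  rd@[24:21]=0x5 ⇒ $5
  rs@[20:17]=0x1 ⇒ $1
+0x10: f0 dc 35 2d ⇒ word 0x2d35dcf0 (little)
  op=0x2d35dcf0>>25=0x16 ⇒ shli (RI)
  rd@[24:21]=0x9 ⇒ $9
  imm@[20:0]=0x15dcf0 ⇒ 1432816
+0x14: e7 6d 87 2d ⇒ word 0x2d876de7 (little)
  op=0x2d876de7>>25=0x16 ⇒ shli (RI)
  rd@[24:21]=0xc ⇒ $12
  imm@[20:0]=0x76de7 ⇒ 486887

lsr $1, $5; shli 1432816, $9; shli 486887, $12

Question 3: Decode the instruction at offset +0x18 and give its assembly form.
shli 363584, $13

off 0x18: read 40 8c a5 2d as little → 0x2da58c40
  opcode bits[31:25]=0x16: shli/RI
  [24:21] rd=13 = $13
  [20:0] imm=363584 = 363584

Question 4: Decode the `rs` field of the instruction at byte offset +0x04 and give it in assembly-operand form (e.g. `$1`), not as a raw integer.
off 0x04: read 00 00 b0 02 as little → 0x02b00000
  top 7b → 0x1 → load [RR]
  rd@[24:21]=0x5 ⇒ $5
  rs@[20:17]=0x8 ⇒ $8

$8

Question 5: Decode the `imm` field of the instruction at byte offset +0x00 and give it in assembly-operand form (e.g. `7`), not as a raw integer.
2085607

[00] e7 d2 df 2c → 0x2cdfd2e7
  op=0x2cdfd2e7>>25=0x16 ⇒ shli (RI)
  rd: (w>>21)&0xf=0x6 → $6
  imm: (w>>0)&0x1fffff=0x1fd2e7 → 2085607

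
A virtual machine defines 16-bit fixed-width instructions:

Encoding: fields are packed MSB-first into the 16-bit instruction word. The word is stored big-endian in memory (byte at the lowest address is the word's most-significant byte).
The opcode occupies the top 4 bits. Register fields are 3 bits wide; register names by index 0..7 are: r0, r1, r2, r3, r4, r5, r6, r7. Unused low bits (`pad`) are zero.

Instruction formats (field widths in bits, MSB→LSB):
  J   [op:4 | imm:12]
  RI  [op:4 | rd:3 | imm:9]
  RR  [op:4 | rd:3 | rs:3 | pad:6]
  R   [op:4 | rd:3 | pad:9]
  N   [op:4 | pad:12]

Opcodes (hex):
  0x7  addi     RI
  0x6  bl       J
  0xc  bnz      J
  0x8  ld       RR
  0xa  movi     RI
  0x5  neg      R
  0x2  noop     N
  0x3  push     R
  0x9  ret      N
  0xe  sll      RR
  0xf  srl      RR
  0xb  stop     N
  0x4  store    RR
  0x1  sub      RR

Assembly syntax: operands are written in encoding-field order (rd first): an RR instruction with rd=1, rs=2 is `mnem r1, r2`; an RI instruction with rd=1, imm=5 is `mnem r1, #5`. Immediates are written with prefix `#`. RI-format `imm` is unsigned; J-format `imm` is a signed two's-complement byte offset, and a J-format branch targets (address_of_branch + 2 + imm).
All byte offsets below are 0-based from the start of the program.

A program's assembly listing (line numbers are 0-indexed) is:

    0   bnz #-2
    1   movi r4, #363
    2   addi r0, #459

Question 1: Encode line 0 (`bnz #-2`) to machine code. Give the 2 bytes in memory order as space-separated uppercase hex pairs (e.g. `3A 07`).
CF FE

L0: bnz op=0xc:4|imm=-2:12 ⇒ 0xcffe ⇒ big cf fe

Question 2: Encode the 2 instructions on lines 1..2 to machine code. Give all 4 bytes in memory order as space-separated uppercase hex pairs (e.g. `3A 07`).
1. movi fields op=0xa:4|rd=4:3|imm=363:9 → word a96bh → a9 6b
2. addi fields op=0x7:4|rd=0:3|imm=459:9 → word 71cbh → 71 cb

A9 6B 71 CB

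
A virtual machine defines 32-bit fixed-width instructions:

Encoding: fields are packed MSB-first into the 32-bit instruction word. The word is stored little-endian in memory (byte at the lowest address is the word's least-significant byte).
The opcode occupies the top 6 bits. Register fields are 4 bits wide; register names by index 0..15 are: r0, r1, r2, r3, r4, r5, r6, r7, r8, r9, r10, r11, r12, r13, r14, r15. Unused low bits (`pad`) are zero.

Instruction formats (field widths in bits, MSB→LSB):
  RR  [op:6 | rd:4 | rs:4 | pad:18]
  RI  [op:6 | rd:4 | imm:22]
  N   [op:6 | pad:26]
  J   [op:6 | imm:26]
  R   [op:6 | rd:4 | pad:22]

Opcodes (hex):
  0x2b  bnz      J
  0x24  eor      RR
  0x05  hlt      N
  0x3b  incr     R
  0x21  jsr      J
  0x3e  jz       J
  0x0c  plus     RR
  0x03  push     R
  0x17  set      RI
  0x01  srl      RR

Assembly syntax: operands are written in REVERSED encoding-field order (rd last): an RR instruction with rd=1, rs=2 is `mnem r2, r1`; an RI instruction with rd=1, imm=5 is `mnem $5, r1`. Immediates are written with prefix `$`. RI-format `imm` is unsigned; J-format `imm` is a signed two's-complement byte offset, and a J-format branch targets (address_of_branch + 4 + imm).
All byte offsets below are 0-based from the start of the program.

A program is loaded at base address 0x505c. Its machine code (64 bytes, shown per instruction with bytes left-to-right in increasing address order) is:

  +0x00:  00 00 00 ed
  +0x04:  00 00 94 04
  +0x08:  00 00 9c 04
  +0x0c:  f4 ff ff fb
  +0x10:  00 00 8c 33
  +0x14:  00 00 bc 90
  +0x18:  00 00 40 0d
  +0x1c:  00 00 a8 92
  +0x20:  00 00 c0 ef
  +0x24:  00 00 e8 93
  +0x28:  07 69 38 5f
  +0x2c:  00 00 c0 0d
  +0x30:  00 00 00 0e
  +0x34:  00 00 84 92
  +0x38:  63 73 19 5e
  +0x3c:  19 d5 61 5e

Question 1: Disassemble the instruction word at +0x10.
+0x10: 00 00 8c 33 ⇒ word 0x338c0000 (little)
  top 6b → 0xc → plus [RR]
  rd@[25:22]=0xe ⇒ r14
  rs@[21:18]=0x3 ⇒ r3

plus r3, r14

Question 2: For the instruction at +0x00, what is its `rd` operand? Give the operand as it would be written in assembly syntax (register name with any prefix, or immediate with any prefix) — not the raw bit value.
r4

@+00  little-endian(00 00 00 ed) = 0xed000000
  op=0xed000000>>26=0x3b ⇒ incr (R)
  rd@[25:22]=0x4 ⇒ r4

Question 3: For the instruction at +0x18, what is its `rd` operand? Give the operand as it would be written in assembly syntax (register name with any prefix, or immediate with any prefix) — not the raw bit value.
[18] 00 00 40 0d → 0x0d400000
  top 6b → 0x3 → push [R]
  [25:22] rd=5 = r5

r5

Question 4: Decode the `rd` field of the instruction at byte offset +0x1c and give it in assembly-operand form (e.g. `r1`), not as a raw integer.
[1c] 00 00 a8 92 → 0x92a80000
  top 6b → 0x24 → eor [RR]
  rd@[25:22]=0xa ⇒ r10
  rs@[21:18]=0xa ⇒ r10

r10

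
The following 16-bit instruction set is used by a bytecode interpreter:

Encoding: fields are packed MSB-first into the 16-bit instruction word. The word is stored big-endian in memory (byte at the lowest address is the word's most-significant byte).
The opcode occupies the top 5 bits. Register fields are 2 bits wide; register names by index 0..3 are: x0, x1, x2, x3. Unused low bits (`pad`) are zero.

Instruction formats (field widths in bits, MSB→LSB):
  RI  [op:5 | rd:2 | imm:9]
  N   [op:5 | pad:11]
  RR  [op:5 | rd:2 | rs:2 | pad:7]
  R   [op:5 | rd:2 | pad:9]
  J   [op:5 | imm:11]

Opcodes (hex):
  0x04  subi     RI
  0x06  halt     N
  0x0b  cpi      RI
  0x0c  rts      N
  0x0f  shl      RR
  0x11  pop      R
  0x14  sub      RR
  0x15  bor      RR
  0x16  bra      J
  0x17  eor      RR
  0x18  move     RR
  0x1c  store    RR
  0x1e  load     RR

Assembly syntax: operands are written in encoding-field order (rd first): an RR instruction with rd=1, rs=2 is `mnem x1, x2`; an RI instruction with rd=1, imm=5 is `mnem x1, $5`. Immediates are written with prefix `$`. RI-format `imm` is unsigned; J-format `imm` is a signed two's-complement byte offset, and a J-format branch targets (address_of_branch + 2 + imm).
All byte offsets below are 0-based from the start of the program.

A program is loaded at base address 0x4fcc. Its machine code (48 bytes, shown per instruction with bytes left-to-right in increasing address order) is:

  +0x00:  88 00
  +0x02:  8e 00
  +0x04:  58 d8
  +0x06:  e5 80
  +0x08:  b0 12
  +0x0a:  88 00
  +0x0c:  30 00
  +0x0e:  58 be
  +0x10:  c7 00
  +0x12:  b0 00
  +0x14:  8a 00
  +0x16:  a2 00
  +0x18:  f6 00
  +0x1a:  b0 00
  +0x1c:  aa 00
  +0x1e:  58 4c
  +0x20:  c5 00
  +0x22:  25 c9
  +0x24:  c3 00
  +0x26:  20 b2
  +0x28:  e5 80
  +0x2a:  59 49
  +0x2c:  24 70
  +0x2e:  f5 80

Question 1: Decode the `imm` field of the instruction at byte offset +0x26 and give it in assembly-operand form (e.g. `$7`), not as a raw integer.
[26] 20 b2 → 0x20b2
  top 5b → 0x4 → subi [RI]
  [10:9] rd=0 = x0
  [8:0] imm=178 = $178

$178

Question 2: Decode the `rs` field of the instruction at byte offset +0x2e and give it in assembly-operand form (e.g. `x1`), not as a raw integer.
+0x2e: f5 80 ⇒ word 0xf580 (big)
  op=0xf580>>11=0x1e ⇒ load (RR)
  [10:9] rd=2 = x2
  [8:7] rs=3 = x3

x3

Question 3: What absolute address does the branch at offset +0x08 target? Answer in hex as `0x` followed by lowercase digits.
+0x08: b0 12 ⇒ word 0xb012 (big)
  op=0xb012>>11=0x16 ⇒ bra (J)
  [10:0] imm=18 = $18
  target = base 0x4fcc + off 0x08 + 2 + imm 18 = 0x4fe8

0x4fe8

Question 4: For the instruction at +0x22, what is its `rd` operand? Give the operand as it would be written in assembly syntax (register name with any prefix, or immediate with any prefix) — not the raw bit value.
@+22  big-endian(25 c9) = 0x25c9
  op=0x25c9>>11=0x4 ⇒ subi (RI)
  [10:9] rd=2 = x2
  [8:0] imm=457 = $457

x2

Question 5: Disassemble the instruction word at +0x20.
move x2, x2

+0x20: c5 00 ⇒ word 0xc500 (big)
  op=0xc500>>11=0x18 ⇒ move (RR)
  [10:9] rd=2 = x2
  [8:7] rs=2 = x2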